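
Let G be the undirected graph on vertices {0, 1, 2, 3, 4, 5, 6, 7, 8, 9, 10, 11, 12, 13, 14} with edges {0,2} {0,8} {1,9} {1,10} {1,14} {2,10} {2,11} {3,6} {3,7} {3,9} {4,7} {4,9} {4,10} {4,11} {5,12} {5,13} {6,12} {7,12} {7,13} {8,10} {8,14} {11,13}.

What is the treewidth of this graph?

A width-3 tree decomposition is:
Bags: B1 = {5, 6, 12, 13}  B2 = {6, 7, 12, 13}  B3 = {3, 6, 7, 13}  B4 = {3, 7, 11, 13}  B5 = {3, 4, 7, 11}  B6 = {3, 4, 9, 11}  B7 = {2, 4, 9, 11}  B8 = {2, 4, 9, 10}  B9 = {1, 2, 9, 10}  B10 = {0, 1, 2, 10}  B11 = {0, 1, 8, 10}  B12 = {0, 1, 8, 14}
Tree: B1–B2, B2–B3, B3–B4, B4–B5, B5–B6, B6–B7, B7–B8, B8–B9, B9–B10, B10–B11, B11–B12
Each bag holds 4 vertices, so the decomposition has width 3, which upper-bounds the treewidth. For the lower bound: the 4 vertex sets {5,6,12}, {13}, {7}, {3,4,9,11} are disjoint, each induces a connected subgraph, and every pair is joined by at least one edge of G. Contracting each set to a single vertex therefore yields K_{4} as a minor, and since treewidth is minor-monotone, tw(G) ≥ tw(K_{4}) = 3. Therefore the treewidth is 3.

3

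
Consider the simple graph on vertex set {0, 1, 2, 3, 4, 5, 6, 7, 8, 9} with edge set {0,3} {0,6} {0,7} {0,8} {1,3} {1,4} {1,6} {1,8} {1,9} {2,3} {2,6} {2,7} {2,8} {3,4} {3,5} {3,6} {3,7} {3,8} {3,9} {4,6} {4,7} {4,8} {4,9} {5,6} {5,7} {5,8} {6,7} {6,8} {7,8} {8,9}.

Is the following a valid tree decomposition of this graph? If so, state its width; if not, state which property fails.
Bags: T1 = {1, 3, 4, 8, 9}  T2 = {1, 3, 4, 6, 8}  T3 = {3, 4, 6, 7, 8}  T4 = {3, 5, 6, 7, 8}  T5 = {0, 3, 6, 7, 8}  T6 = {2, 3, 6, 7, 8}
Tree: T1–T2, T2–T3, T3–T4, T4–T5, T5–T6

Yes; width 4.

Every vertex of G appears in some bag (union = {0, 1, 2, 3, 4, 5, 6, 7, 8, 9}); every edge is covered by a bag; and for each vertex v the set of bags containing v is connected in the bag tree. The decomposition is therefore valid. The largest bag has 5 vertices, so the width is 4.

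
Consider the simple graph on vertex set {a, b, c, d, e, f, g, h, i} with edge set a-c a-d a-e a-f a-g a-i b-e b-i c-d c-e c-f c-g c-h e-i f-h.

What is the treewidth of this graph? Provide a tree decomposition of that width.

The largest bag has 3 vertices, giving width 2; this decomposition certifies tw(G) ≤ 2. On the other hand G contains the 3-clique {c, f, h}. A clique must lie in a single bag of any decomposition, so no decomposition can have width below 2. Hence tw(G) = 2 exactly.

Treewidth 2.
One optimal decomposition is:
Bags: B1 = {a, c, e}  B2 = {a, c, g}  B3 = {a, e, i}  B4 = {a, c, d}  B5 = {b, e, i}  B6 = {a, c, f}  B7 = {c, f, h}
Tree: B1–B2, B1–B3, B2–B4, B3–B5, B2–B6, B6–B7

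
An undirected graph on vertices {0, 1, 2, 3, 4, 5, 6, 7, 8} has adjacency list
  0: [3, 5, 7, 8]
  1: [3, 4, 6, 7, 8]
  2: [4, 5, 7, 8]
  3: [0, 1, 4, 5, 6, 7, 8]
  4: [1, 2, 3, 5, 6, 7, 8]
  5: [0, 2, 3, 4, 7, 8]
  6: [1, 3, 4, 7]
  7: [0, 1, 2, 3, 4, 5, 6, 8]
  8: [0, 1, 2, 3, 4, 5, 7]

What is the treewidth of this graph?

4

A width-4 tree decomposition is:
Bags: B1 = {1, 3, 4, 7, 8}  B2 = {3, 4, 5, 7, 8}  B3 = {0, 3, 5, 7, 8}  B4 = {1, 3, 4, 6, 7}  B5 = {2, 4, 5, 7, 8}
Tree: B1–B2, B2–B3, B1–B4, B2–B5
The largest bag has 5 vertices, giving width 4; this decomposition certifies tw(G) ≤ 4. Conversely, {2, 4, 5, 7, 8} is a clique of size 5, and the vertices of any clique must share a bag in every tree decomposition; so some bag has ≥ 5 vertices and tw(G) ≥ 4. Therefore the treewidth is 4.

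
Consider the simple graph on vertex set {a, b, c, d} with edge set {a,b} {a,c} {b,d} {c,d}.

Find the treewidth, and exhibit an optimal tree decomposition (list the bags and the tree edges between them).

Each bag holds 3 vertices, so the decomposition has width 2, which upper-bounds the treewidth. Since c–a–b–d–c is a cycle in G, G is not acyclic. Forests are exactly the graphs of treewidth ≤ 1, so tw(G) ≥ 2. Therefore the treewidth is 2.

Treewidth 2.
One such decomposition:
Bags: B1 = {a, b, c}  B2 = {b, c, d}
Tree: B1–B2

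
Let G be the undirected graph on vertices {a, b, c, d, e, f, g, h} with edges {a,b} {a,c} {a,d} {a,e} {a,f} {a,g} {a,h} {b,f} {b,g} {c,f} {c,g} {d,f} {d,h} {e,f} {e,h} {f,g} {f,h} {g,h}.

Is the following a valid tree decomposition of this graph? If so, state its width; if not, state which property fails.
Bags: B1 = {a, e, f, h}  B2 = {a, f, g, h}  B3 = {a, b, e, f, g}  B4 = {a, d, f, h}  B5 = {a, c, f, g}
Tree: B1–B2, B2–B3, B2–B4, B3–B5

A tree decomposition must satisfy three properties: every vertex lies in some bag; for every edge, both endpoints lie together in some bag; and for every vertex, the bags containing it form a connected subtree. Here bags containing vertex e are not connected in the tree, so the decomposition is invalid.

No — bags containing vertex e are not connected in the tree.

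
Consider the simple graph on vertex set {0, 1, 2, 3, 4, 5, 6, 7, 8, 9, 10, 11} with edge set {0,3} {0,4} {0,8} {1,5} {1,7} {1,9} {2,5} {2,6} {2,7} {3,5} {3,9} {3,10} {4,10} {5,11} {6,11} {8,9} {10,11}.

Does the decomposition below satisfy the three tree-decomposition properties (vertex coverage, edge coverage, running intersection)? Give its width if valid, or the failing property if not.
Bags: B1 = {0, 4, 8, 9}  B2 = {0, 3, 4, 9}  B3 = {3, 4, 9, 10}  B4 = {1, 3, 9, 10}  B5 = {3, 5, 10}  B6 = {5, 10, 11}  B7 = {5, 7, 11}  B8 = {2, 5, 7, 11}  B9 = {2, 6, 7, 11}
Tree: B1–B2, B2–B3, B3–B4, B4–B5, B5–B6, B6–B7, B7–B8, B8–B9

No — edge (1,5) lies in no bag.

A tree decomposition must satisfy three properties: every vertex lies in some bag; for every edge, both endpoints lie together in some bag; and for every vertex, the bags containing it form a connected subtree. Here edge (1,5) lies in no bag, so the decomposition is invalid.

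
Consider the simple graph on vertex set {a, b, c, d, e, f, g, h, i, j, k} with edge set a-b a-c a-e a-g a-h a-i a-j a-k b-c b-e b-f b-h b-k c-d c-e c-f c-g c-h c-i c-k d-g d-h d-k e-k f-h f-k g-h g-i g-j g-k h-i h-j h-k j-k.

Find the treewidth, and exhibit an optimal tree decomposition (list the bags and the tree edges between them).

Every bag has size at most 5, so the width is 5 − 1 = 4 and tw(G) ≤ 4. On the other hand G contains the 5-clique {a, b, c, e, k}. A clique must lie in a single bag of any decomposition, so no decomposition can have width below 4. The upper and lower bounds meet at 4, so that is the treewidth.

Treewidth 4.
Bags: B1 = {a, c, g, h, k}  B2 = {a, g, h, j, k}  B3 = {a, b, c, h, k}  B4 = {c, d, g, h, k}  B5 = {b, c, f, h, k}  B6 = {a, c, g, h, i}  B7 = {a, b, c, e, k}
Tree: B1–B2, B1–B3, B1–B4, B3–B5, B1–B6, B3–B7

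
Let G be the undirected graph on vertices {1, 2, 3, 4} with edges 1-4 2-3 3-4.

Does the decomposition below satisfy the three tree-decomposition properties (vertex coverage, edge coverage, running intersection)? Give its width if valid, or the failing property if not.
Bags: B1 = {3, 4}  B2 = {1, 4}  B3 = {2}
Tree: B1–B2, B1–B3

No — edge (3,2) lies in no bag.

A tree decomposition must satisfy three properties: every vertex lies in some bag; for every edge, both endpoints lie together in some bag; and for every vertex, the bags containing it form a connected subtree. Here edge (3,2) lies in no bag, so the decomposition is invalid.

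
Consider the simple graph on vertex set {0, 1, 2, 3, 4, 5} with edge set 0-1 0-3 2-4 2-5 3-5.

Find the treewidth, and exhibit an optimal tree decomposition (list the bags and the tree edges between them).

Each bag holds 2 vertices, so the decomposition has width 1, which upper-bounds the treewidth. G has an edge, so its treewidth is at least 1. The upper and lower bounds meet at 1, so that is the treewidth.

Treewidth 1.
One optimal decomposition is:
Bags: B1 = {0, 1}  B2 = {0, 3}  B3 = {3, 5}  B4 = {2, 5}  B5 = {2, 4}
Tree: B1–B2, B2–B3, B3–B4, B4–B5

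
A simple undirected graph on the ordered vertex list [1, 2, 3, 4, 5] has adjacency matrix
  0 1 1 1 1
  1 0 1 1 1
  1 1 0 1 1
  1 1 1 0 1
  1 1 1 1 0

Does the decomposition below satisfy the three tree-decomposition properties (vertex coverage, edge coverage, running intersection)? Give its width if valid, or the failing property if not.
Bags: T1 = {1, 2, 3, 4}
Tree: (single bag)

No — vertex 5 appears in no bag.

A tree decomposition must satisfy three properties: every vertex lies in some bag; for every edge, both endpoints lie together in some bag; and for every vertex, the bags containing it form a connected subtree. Here vertex 5 appears in no bag, so the decomposition is invalid.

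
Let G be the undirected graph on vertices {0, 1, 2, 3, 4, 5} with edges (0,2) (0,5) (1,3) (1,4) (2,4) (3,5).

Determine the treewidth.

2

A width-2 tree decomposition is:
Bags: B1 = {0, 2, 5}  B2 = {2, 4, 5}  B3 = {1, 4, 5}  B4 = {1, 3, 5}
Tree: B1–B2, B2–B3, B3–B4
Every bag has size at most 3, so the width is 3 − 1 = 2 and tw(G) ≤ 2. Since 5–0–2–4–1–3–5 is a cycle in G, G is not acyclic. Forests are exactly the graphs of treewidth ≤ 1, so tw(G) ≥ 2. Hence tw(G) = 2 exactly.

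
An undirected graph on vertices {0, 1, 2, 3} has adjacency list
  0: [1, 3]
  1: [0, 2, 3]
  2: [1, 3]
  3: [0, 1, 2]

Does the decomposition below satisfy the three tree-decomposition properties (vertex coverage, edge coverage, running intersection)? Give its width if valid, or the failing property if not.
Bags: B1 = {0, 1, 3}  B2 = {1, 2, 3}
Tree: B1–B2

Vertex coverage: the bags together contain {0, 1, 2, 3}, the full vertex set. Edge coverage: each edge of G has both endpoints in at least one bag. Running intersection: for every vertex, the bags containing it form a connected subtree. All three properties hold, so this is a valid tree decomposition of width max|bag| − 1 = 2, and hence tw(G) ≤ 2.

Yes; width 2.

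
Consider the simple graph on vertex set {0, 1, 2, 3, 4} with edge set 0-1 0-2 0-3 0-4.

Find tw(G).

A width-1 tree decomposition is:
Bags: B1 = {0, 2}  B2 = {0, 4}  B3 = {0, 3}  B4 = {0, 1}
Tree: B1–B2, B2–B3, B3–B4
Every bag has size at most 2, so the width is 2 − 1 = 1 and tw(G) ≤ 1. G has an edge, so its treewidth is at least 1. Hence tw(G) = 1 exactly.

1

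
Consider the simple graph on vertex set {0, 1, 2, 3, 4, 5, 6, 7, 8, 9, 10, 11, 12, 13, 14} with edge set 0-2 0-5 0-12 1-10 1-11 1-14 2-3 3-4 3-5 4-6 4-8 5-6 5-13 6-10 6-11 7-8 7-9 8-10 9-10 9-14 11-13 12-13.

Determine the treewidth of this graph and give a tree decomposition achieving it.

The largest bag has 4 vertices, giving width 3; this decomposition certifies tw(G) ≤ 3. For the lower bound: the 4 vertex sets {7,9,14}, {8}, {10}, {1,4,6,11} are disjoint, each induces a connected subgraph, and every pair is joined by at least one edge of G. Contracting each set to a single vertex therefore yields K_{4} as a minor, and since treewidth is minor-monotone, tw(G) ≥ tw(K_{4}) = 3. The upper and lower bounds meet at 3, so that is the treewidth.

Treewidth 3.
One optimal decomposition is:
Bags: B1 = {7, 8, 9, 14}  B2 = {8, 9, 10, 14}  B3 = {1, 8, 10, 14}  B4 = {1, 4, 8, 10}  B5 = {1, 4, 6, 10}  B6 = {1, 4, 6, 11}  B7 = {3, 4, 6, 11}  B8 = {3, 5, 6, 11}  B9 = {3, 5, 11, 13}  B10 = {2, 3, 5, 13}  B11 = {0, 2, 5, 13}  B12 = {0, 2, 12, 13}
Tree: B1–B2, B2–B3, B3–B4, B4–B5, B5–B6, B6–B7, B7–B8, B8–B9, B9–B10, B10–B11, B11–B12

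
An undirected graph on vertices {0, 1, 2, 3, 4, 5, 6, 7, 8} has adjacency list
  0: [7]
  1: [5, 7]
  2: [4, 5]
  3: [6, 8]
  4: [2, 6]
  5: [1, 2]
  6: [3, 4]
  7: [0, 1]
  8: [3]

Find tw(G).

1

A width-1 tree decomposition is:
Bags: B1 = {3, 8}  B2 = {3, 6}  B3 = {4, 6}  B4 = {2, 4}  B5 = {2, 5}  B6 = {1, 5}  B7 = {1, 7}  B8 = {0, 7}
Tree: B1–B2, B2–B3, B3–B4, B4–B5, B5–B6, B6–B7, B7–B8
Each bag holds 2 vertices, so the decomposition has width 1, which upper-bounds the treewidth. Since G has at least one edge (e.g. 8–3), it is not an edgeless graph, so tw(G) ≥ 1. Therefore the treewidth is 1.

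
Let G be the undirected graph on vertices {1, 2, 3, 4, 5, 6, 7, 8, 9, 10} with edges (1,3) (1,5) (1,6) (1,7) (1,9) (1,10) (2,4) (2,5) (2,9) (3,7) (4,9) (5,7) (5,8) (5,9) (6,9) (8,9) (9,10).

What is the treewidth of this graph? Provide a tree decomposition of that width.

Every bag has size at most 3, so the width is 3 − 1 = 2 and tw(G) ≤ 2. On the other hand G contains the 3-clique {5, 8, 9}. A clique must lie in a single bag of any decomposition, so no decomposition can have width below 2. Hence tw(G) = 2 exactly.

Treewidth 2.
One such decomposition:
Bags: B1 = {1, 5, 9}  B2 = {1, 9, 10}  B3 = {1, 5, 7}  B4 = {5, 8, 9}  B5 = {1, 3, 7}  B6 = {1, 6, 9}  B7 = {2, 5, 9}  B8 = {2, 4, 9}
Tree: B1–B2, B1–B3, B1–B4, B3–B5, B1–B6, B1–B7, B7–B8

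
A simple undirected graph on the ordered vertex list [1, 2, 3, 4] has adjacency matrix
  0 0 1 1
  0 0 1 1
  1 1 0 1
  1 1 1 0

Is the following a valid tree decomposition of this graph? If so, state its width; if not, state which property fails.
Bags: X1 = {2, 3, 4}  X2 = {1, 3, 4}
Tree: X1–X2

Vertex coverage: the bags together contain {1, 2, 3, 4}, the full vertex set. Edge coverage: each edge of G has both endpoints in at least one bag. Running intersection: for every vertex, the bags containing it form a connected subtree. All three properties hold, so this is a valid tree decomposition of width max|bag| − 1 = 2, and hence tw(G) ≤ 2.

Yes; width 2.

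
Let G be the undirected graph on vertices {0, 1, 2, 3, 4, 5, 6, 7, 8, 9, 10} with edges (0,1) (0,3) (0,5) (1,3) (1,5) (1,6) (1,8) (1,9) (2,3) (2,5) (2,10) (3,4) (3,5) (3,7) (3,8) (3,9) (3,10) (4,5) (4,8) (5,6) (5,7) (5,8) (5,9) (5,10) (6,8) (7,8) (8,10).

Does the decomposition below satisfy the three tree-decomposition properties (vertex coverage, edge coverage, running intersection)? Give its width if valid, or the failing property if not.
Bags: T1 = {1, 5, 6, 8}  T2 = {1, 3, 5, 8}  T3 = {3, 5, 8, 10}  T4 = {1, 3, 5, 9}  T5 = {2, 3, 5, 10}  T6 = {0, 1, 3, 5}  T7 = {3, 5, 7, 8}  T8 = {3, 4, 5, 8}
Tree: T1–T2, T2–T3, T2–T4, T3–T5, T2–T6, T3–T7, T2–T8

Yes; width 3.

Vertex coverage: the bags together contain {0, 1, 2, 3, 4, 5, 6, 7, 8, 9, 10}, the full vertex set. Edge coverage: each edge of G has both endpoints in at least one bag. Running intersection: for every vertex, the bags containing it form a connected subtree. All three properties hold, so this is a valid tree decomposition of width max|bag| − 1 = 3, and hence tw(G) ≤ 3.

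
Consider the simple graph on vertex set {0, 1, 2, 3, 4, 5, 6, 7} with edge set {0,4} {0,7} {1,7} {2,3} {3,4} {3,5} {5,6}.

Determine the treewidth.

A width-1 tree decomposition is:
Bags: B1 = {3, 5}  B2 = {2, 3}  B3 = {5, 6}  B4 = {3, 4}  B5 = {0, 4}  B6 = {0, 7}  B7 = {1, 7}
Tree: B1–B2, B1–B3, B2–B4, B4–B5, B5–B6, B6–B7
Every bag has size at most 2, so the width is 2 − 1 = 1 and tw(G) ≤ 1. G has an edge, so its treewidth is at least 1. Combining the bounds, tw(G) = 1.

1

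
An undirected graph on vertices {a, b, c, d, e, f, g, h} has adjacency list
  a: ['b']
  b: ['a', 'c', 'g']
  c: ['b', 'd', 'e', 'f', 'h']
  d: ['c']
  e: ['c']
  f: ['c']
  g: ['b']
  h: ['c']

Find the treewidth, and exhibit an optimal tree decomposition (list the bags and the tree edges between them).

Each bag holds 2 vertices, so the decomposition has width 1, which upper-bounds the treewidth. Since G has at least one edge (e.g. c–e), it is not an edgeless graph, so tw(G) ≥ 1. Combining the bounds, tw(G) = 1.

Treewidth 1.
One optimal decomposition is:
Bags: B1 = {c, e}  B2 = {c, d}  B3 = {b, c}  B4 = {c, h}  B5 = {c, f}  B6 = {a, b}  B7 = {b, g}
Tree: B1–B2, B1–B3, B3–B4, B4–B5, B3–B6, B3–B7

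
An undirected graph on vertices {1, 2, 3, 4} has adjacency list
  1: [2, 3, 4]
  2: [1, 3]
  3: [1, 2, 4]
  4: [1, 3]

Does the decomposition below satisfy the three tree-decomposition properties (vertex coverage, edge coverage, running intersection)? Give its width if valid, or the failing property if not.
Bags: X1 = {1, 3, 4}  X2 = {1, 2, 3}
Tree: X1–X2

Yes; width 2.

Vertex coverage: the bags together contain {1, 2, 3, 4}, the full vertex set. Edge coverage: each edge of G has both endpoints in at least one bag. Running intersection: for every vertex, the bags containing it form a connected subtree. All three properties hold, so this is a valid tree decomposition of width max|bag| − 1 = 2, and hence tw(G) ≤ 2.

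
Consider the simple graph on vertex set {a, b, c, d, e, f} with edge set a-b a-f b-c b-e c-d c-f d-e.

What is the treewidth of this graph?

2

A width-2 tree decomposition is:
Bags: B1 = {a, c, f}  B2 = {a, b, c}  B3 = {b, c, d}  B4 = {b, d, e}
Tree: B1–B2, B2–B3, B3–B4
Every bag has size at most 3, so the width is 3 − 1 = 2 and tw(G) ≤ 2. For the lower bound, G contains the cycle f–a–b–c–f, so G is not a forest; only forests have treewidth ≤ 1, hence tw(G) ≥ 2. Therefore the treewidth is 2.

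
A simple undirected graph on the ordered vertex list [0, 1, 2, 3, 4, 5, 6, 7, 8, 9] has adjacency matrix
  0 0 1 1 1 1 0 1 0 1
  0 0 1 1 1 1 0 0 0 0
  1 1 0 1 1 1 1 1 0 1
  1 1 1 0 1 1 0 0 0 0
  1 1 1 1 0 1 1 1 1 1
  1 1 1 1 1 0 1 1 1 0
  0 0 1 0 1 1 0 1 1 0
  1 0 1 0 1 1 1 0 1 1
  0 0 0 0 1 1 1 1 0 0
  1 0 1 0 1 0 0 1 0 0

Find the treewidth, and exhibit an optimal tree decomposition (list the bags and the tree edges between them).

Treewidth 4.
One optimal decomposition is:
Bags: B1 = {2, 4, 5, 6, 7}  B2 = {0, 2, 4, 5, 7}  B3 = {0, 2, 4, 7, 9}  B4 = {0, 2, 3, 4, 5}  B5 = {1, 2, 3, 4, 5}  B6 = {4, 5, 6, 7, 8}
Tree: B1–B2, B2–B3, B2–B4, B4–B5, B1–B6

Each bag holds 5 vertices, so the decomposition has width 4, which upper-bounds the treewidth. On the other hand G contains the 5-clique {4, 5, 6, 7, 8}. A clique must lie in a single bag of any decomposition, so no decomposition can have width below 4. The upper and lower bounds meet at 4, so that is the treewidth.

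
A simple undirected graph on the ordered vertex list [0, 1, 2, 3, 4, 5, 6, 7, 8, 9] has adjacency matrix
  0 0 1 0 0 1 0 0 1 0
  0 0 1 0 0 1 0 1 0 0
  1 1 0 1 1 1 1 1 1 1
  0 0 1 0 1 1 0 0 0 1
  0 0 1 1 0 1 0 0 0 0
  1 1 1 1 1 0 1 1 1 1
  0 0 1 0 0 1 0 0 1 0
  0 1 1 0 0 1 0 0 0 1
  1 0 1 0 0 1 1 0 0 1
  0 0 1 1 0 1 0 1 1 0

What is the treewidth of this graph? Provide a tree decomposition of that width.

Every bag has size at most 4, so the width is 4 − 1 = 3 and tw(G) ≤ 3. On the other hand G contains the 4-clique {1, 2, 5, 7}. A clique must lie in a single bag of any decomposition, so no decomposition can have width below 3. Hence tw(G) = 3 exactly.

Treewidth 3.
One optimal decomposition is:
Bags: B1 = {0, 2, 5, 8}  B2 = {2, 5, 8, 9}  B3 = {2, 5, 6, 8}  B4 = {2, 5, 7, 9}  B5 = {2, 3, 5, 9}  B6 = {2, 3, 4, 5}  B7 = {1, 2, 5, 7}
Tree: B1–B2, B1–B3, B2–B4, B2–B5, B5–B6, B4–B7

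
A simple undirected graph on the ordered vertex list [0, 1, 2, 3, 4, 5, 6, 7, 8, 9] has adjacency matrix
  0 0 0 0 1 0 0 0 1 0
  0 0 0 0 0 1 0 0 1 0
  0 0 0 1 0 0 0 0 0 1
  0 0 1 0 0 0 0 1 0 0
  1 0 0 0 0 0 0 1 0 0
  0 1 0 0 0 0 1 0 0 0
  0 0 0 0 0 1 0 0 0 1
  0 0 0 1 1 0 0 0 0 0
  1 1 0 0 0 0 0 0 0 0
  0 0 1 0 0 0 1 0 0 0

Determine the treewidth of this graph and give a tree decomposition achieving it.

The largest bag has 3 vertices, giving width 2; this decomposition certifies tw(G) ≤ 2. The edges 6–5–1–8–0–4–7–3–2–9–6 form a cycle, so G is not a tree and its treewidth is at least 2. The upper and lower bounds meet at 2, so that is the treewidth.

Treewidth 2.
One optimal decomposition is:
Bags: B1 = {1, 5, 6}  B2 = {1, 6, 8}  B3 = {0, 6, 8}  B4 = {0, 4, 6}  B5 = {4, 6, 7}  B6 = {3, 6, 7}  B7 = {2, 3, 6}  B8 = {2, 6, 9}
Tree: B1–B2, B2–B3, B3–B4, B4–B5, B5–B6, B6–B7, B7–B8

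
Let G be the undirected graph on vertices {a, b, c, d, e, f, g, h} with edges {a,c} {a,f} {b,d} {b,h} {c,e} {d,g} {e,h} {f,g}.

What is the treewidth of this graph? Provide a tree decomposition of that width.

Each bag holds 3 vertices, so the decomposition has width 2, which upper-bounds the treewidth. For the lower bound, G contains the cycle f–a–c–e–h–b–d–g–f, so G is not a forest; only forests have treewidth ≤ 1, hence tw(G) ≥ 2. The upper and lower bounds meet at 2, so that is the treewidth.

Treewidth 2.
Bags: B1 = {a, c, f}  B2 = {c, e, f}  B3 = {e, f, h}  B4 = {b, f, h}  B5 = {b, d, f}  B6 = {d, f, g}
Tree: B1–B2, B2–B3, B3–B4, B4–B5, B5–B6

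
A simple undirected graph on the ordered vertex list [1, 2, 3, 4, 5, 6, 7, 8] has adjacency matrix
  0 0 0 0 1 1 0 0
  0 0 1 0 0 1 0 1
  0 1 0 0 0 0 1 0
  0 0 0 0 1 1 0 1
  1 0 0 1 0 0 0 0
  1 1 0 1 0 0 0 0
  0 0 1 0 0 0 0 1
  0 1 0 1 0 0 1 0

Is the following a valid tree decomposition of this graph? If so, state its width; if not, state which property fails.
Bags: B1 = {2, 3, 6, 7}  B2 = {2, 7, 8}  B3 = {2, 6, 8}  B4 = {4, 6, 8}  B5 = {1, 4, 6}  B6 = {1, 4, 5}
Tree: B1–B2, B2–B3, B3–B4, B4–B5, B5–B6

A tree decomposition must satisfy three properties: every vertex lies in some bag; for every edge, both endpoints lie together in some bag; and for every vertex, the bags containing it form a connected subtree. Here bags containing vertex 6 are not connected in the tree, so the decomposition is invalid.

No — bags containing vertex 6 are not connected in the tree.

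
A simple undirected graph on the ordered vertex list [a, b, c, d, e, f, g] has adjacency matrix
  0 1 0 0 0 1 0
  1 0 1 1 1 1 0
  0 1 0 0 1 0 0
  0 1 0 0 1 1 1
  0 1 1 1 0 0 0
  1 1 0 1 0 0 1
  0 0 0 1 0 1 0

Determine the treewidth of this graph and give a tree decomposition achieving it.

Treewidth 2.
One optimal decomposition is:
Bags: B1 = {b, d, f}  B2 = {b, d, e}  B3 = {b, c, e}  B4 = {a, b, f}  B5 = {d, f, g}
Tree: B1–B2, B2–B3, B1–B4, B1–B5

The largest bag has 3 vertices, giving width 2; this decomposition certifies tw(G) ≤ 2. Conversely, {d, f, g} is a clique of size 3, and the vertices of any clique must share a bag in every tree decomposition; so some bag has ≥ 3 vertices and tw(G) ≥ 2. The upper and lower bounds meet at 2, so that is the treewidth.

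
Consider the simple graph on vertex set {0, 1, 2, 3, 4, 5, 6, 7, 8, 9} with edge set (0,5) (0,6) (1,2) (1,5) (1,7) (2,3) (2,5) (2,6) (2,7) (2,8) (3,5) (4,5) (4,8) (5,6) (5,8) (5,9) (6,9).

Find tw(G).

2

A width-2 tree decomposition is:
Bags: B1 = {2, 5, 6}  B2 = {5, 6, 9}  B3 = {1, 2, 5}  B4 = {2, 3, 5}  B5 = {2, 5, 8}  B6 = {1, 2, 7}  B7 = {0, 5, 6}  B8 = {4, 5, 8}
Tree: B1–B2, B1–B3, B1–B4, B3–B5, B3–B6, B2–B7, B5–B8
Each bag holds 3 vertices, so the decomposition has width 2, which upper-bounds the treewidth. Conversely, {0, 5, 6} is a clique of size 3, and the vertices of any clique must share a bag in every tree decomposition; so some bag has ≥ 3 vertices and tw(G) ≥ 2. The upper and lower bounds meet at 2, so that is the treewidth.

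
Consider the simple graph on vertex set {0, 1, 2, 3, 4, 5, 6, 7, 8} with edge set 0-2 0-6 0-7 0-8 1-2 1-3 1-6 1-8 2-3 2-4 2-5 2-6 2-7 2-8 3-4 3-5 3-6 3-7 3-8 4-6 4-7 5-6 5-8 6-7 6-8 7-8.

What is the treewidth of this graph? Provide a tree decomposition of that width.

Treewidth 4.
One optimal decomposition is:
Bags: B1 = {2, 3, 6, 7, 8}  B2 = {2, 3, 4, 6, 7}  B3 = {1, 2, 3, 6, 8}  B4 = {2, 3, 5, 6, 8}  B5 = {0, 2, 6, 7, 8}
Tree: B1–B2, B1–B3, B1–B4, B1–B5

Every bag has size at most 5, so the width is 5 − 1 = 4 and tw(G) ≤ 4. Conversely, {0, 2, 6, 7, 8} is a clique of size 5, and the vertices of any clique must share a bag in every tree decomposition; so some bag has ≥ 5 vertices and tw(G) ≥ 4. Hence tw(G) = 4 exactly.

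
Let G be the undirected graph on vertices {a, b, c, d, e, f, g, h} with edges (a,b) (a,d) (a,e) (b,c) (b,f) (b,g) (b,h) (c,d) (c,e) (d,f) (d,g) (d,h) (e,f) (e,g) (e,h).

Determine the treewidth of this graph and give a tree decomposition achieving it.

Every bag has size at most 4, so the width is 4 − 1 = 3 and tw(G) ≤ 3. For the lower bound: the 4 vertex sets {e,g}, {a,b}, {d}, {c} are disjoint, each induces a connected subgraph, and every pair is joined by at least one edge of G. Contracting each set to a single vertex therefore yields K_{4} as a minor, and since treewidth is minor-monotone, tw(G) ≥ tw(K_{4}) = 3. Combining the bounds, tw(G) = 3.

Treewidth 3.
Bags: B1 = {b, d, e, g}  B2 = {a, b, d, e}  B3 = {b, c, d, e}  B4 = {b, d, e, f}  B5 = {b, d, e, h}
Tree: B1–B2, B2–B3, B3–B4, B4–B5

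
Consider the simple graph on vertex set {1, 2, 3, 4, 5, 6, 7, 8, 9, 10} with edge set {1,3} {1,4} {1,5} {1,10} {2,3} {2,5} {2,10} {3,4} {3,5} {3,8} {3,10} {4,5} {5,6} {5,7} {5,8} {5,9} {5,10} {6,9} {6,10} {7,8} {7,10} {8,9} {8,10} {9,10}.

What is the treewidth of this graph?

A width-3 tree decomposition is:
Bags: B1 = {1, 3, 5, 10}  B2 = {2, 3, 5, 10}  B3 = {3, 5, 8, 10}  B4 = {1, 3, 4, 5}  B5 = {5, 8, 9, 10}  B6 = {5, 7, 8, 10}  B7 = {5, 6, 9, 10}
Tree: B1–B2, B2–B3, B1–B4, B3–B5, B3–B6, B5–B7
Every bag has size at most 4, so the width is 4 − 1 = 3 and tw(G) ≤ 3. Conversely, {5, 8, 9, 10} is a clique of size 4, and the vertices of any clique must share a bag in every tree decomposition; so some bag has ≥ 4 vertices and tw(G) ≥ 3. Combining the bounds, tw(G) = 3.

3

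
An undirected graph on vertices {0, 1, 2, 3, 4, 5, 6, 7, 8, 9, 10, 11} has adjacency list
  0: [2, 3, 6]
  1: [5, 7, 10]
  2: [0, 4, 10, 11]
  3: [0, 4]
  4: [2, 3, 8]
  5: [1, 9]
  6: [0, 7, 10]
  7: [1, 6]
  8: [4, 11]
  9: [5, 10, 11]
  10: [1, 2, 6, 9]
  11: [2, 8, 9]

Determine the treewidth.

A width-3 tree decomposition is:
Bags: B1 = {1, 5, 6, 7}  B2 = {1, 5, 6, 10}  B3 = {5, 6, 9, 10}  B4 = {0, 6, 9, 10}  B5 = {0, 2, 9, 10}  B6 = {0, 2, 9, 11}  B7 = {0, 2, 3, 11}  B8 = {2, 3, 4, 11}  B9 = {3, 4, 8, 11}
Tree: B1–B2, B2–B3, B3–B4, B4–B5, B5–B6, B6–B7, B7–B8, B8–B9
The largest bag has 4 vertices, giving width 3; this decomposition certifies tw(G) ≤ 3. For the lower bound: the 4 vertex sets {1,5,7}, {6}, {10}, {0,2,9,11} are disjoint, each induces a connected subgraph, and every pair is joined by at least one edge of G. Contracting each set to a single vertex therefore yields K_{4} as a minor, and since treewidth is minor-monotone, tw(G) ≥ tw(K_{4}) = 3. Hence tw(G) = 3 exactly.

3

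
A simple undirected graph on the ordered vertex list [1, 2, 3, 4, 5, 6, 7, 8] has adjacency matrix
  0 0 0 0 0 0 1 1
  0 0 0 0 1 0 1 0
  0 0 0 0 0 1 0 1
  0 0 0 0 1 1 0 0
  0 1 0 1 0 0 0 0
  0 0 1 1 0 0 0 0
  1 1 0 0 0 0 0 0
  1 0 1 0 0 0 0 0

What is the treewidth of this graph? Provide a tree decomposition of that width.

Treewidth 2.
One such decomposition:
Bags: B1 = {3, 6, 8}  B2 = {1, 6, 8}  B3 = {1, 6, 7}  B4 = {2, 6, 7}  B5 = {2, 5, 6}  B6 = {4, 5, 6}
Tree: B1–B2, B2–B3, B3–B4, B4–B5, B5–B6

Each bag holds 3 vertices, so the decomposition has width 2, which upper-bounds the treewidth. The edges 6–3–8–1–7–2–5–4–6 form a cycle, so G is not a tree and its treewidth is at least 2. The upper and lower bounds meet at 2, so that is the treewidth.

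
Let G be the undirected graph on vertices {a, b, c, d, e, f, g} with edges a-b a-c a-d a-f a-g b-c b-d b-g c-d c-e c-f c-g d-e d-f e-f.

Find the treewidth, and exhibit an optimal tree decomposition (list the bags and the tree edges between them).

Treewidth 3.
One such decomposition:
Bags: B1 = {a, b, c, g}  B2 = {a, b, c, d}  B3 = {a, c, d, f}  B4 = {c, d, e, f}
Tree: B1–B2, B2–B3, B3–B4

Each bag holds 4 vertices, so the decomposition has width 3, which upper-bounds the treewidth. For the lower bound, the 4 vertices {c, d, e, f} are pairwise adjacent, and any tree decomposition puts a clique entirely inside one bag — forcing width ≥ 3. Hence tw(G) = 3 exactly.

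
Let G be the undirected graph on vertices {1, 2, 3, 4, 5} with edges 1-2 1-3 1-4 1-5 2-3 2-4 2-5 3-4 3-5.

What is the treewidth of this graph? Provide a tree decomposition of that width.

Treewidth 3.
Bags: B1 = {1, 2, 3, 5}  B2 = {1, 2, 3, 4}
Tree: B1–B2

The largest bag has 4 vertices, giving width 3; this decomposition certifies tw(G) ≤ 3. On the other hand G contains the 4-clique {1, 2, 3, 4}. A clique must lie in a single bag of any decomposition, so no decomposition can have width below 3. Combining the bounds, tw(G) = 3.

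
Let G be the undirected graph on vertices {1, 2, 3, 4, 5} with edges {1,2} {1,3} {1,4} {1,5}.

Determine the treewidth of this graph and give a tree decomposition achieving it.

The largest bag has 2 vertices, giving width 1; this decomposition certifies tw(G) ≤ 1. Since G has at least one edge (e.g. 1–2), it is not an edgeless graph, so tw(G) ≥ 1. The upper and lower bounds meet at 1, so that is the treewidth.

Treewidth 1.
Bags: B1 = {1, 2}  B2 = {1, 5}  B3 = {1, 4}  B4 = {1, 3}
Tree: B1–B2, B1–B3, B2–B4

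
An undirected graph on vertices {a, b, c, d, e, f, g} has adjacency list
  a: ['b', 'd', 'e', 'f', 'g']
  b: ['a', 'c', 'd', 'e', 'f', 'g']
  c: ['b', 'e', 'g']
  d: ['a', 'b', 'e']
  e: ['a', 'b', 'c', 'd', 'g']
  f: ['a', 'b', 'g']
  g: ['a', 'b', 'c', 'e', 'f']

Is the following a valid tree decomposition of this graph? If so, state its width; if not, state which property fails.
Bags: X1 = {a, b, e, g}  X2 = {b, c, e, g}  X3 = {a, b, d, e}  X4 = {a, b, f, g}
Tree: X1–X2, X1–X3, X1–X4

Yes; width 3.

Checking the three conditions: (i) the bags cover all of {a, b, c, d, e, f, g}; (ii) for each edge, some bag contains both endpoints; (iii) the bags containing any fixed vertex form a subtree. All hold, so the decomposition is valid with width 4 − 1 = 3.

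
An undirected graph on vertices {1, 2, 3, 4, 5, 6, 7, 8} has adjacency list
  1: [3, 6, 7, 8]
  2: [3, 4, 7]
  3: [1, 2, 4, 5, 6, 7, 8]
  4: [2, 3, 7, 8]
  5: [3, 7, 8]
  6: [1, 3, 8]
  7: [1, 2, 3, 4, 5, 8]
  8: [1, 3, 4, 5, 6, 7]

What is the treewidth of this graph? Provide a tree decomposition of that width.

Every bag has size at most 4, so the width is 4 − 1 = 3 and tw(G) ≤ 3. For the lower bound, the 4 vertices {1, 3, 6, 8} are pairwise adjacent, and any tree decomposition puts a clique entirely inside one bag — forcing width ≥ 3. Combining the bounds, tw(G) = 3.

Treewidth 3.
Bags: B1 = {3, 4, 7, 8}  B2 = {1, 3, 7, 8}  B3 = {1, 3, 6, 8}  B4 = {3, 5, 7, 8}  B5 = {2, 3, 4, 7}
Tree: B1–B2, B2–B3, B1–B4, B1–B5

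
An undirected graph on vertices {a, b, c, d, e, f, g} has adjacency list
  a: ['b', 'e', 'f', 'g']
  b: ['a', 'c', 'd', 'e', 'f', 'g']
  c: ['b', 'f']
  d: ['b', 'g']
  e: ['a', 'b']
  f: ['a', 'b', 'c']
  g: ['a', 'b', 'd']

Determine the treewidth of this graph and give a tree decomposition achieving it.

The largest bag has 3 vertices, giving width 2; this decomposition certifies tw(G) ≤ 2. On the other hand G contains the 3-clique {b, d, g}. A clique must lie in a single bag of any decomposition, so no decomposition can have width below 2. The upper and lower bounds meet at 2, so that is the treewidth.

Treewidth 2.
Bags: B1 = {a, b, e}  B2 = {a, b, g}  B3 = {b, d, g}  B4 = {a, b, f}  B5 = {b, c, f}
Tree: B1–B2, B2–B3, B1–B4, B4–B5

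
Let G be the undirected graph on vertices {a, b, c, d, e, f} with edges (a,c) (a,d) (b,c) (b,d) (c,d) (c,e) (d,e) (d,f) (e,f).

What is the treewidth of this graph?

A width-2 tree decomposition is:
Bags: B1 = {c, d, e}  B2 = {d, e, f}  B3 = {b, c, d}  B4 = {a, c, d}
Tree: B1–B2, B1–B3, B1–B4
Every bag has size at most 3, so the width is 3 − 1 = 2 and tw(G) ≤ 2. On the other hand G contains the 3-clique {c, d, e}. A clique must lie in a single bag of any decomposition, so no decomposition can have width below 2. Combining the bounds, tw(G) = 2.

2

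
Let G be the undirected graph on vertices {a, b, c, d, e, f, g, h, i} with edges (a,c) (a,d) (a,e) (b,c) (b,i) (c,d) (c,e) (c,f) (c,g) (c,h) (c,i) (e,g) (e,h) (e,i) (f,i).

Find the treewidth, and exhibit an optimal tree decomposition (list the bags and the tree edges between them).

Treewidth 2.
One optimal decomposition is:
Bags: B1 = {c, e, h}  B2 = {c, e, i}  B3 = {c, f, i}  B4 = {a, c, e}  B5 = {b, c, i}  B6 = {a, c, d}  B7 = {c, e, g}
Tree: B1–B2, B2–B3, B2–B4, B3–B5, B4–B6, B4–B7

Each bag holds 3 vertices, so the decomposition has width 2, which upper-bounds the treewidth. For the lower bound, the 3 vertices {a, c, d} are pairwise adjacent, and any tree decomposition puts a clique entirely inside one bag — forcing width ≥ 2. The upper and lower bounds meet at 2, so that is the treewidth.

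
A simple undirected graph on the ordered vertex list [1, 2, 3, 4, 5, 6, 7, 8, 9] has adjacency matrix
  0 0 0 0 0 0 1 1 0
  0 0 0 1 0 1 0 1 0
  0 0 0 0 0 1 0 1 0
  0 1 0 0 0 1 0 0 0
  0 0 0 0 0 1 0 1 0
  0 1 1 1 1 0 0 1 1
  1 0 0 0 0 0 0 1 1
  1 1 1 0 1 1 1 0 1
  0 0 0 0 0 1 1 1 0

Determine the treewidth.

A width-2 tree decomposition is:
Bags: B1 = {6, 8, 9}  B2 = {7, 8, 9}  B3 = {2, 6, 8}  B4 = {2, 4, 6}  B5 = {5, 6, 8}  B6 = {3, 6, 8}  B7 = {1, 7, 8}
Tree: B1–B2, B1–B3, B3–B4, B1–B5, B3–B6, B2–B7
Every bag has size at most 3, so the width is 3 − 1 = 2 and tw(G) ≤ 2. For the lower bound, the 3 vertices {1, 7, 8} are pairwise adjacent, and any tree decomposition puts a clique entirely inside one bag — forcing width ≥ 2. Hence tw(G) = 2 exactly.

2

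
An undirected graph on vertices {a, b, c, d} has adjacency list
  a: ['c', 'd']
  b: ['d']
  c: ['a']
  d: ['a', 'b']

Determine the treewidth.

1

A width-1 tree decomposition is:
Bags: B1 = {a, c}  B2 = {a, d}  B3 = {b, d}
Tree: B1–B2, B2–B3
Each bag holds 2 vertices, so the decomposition has width 1, which upper-bounds the treewidth. G has an edge, so its treewidth is at least 1. Hence tw(G) = 1 exactly.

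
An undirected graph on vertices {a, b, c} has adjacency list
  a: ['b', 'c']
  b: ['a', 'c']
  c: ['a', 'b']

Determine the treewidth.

2

A width-2 tree decomposition is:
Bags: B1 = {a, b, c}
Tree: (single bag)
With just one bag of size 3, the width is 3 − 1 = 2, so tw(G) ≤ 2. On the other hand G contains the 3-clique {a, b, c}. A clique must lie in a single bag of any decomposition, so no decomposition can have width below 2. Hence tw(G) = 2 exactly.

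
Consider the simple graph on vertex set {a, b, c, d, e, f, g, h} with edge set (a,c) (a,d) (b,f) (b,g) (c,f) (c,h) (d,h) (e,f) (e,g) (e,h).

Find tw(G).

A width-2 tree decomposition is:
Bags: B1 = {b, f, g}  B2 = {e, f, g}  B3 = {c, e, f}  B4 = {c, e, h}  B5 = {a, c, h}  B6 = {a, d, h}
Tree: B1–B2, B2–B3, B3–B4, B4–B5, B5–B6
Every bag has size at most 3, so the width is 3 − 1 = 2 and tw(G) ≤ 2. For the lower bound, G contains the cycle b–g–e–f–b, so G is not a forest; only forests have treewidth ≤ 1, hence tw(G) ≥ 2. The upper and lower bounds meet at 2, so that is the treewidth.

2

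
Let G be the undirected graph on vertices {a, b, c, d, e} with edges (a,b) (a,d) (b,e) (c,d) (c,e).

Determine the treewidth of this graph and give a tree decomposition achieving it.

Each bag holds 3 vertices, so the decomposition has width 2, which upper-bounds the treewidth. The edges c–d–a–b–e–c form a cycle, so G is not a tree and its treewidth is at least 2. The upper and lower bounds meet at 2, so that is the treewidth.

Treewidth 2.
Bags: B1 = {a, c, d}  B2 = {a, b, c}  B3 = {b, c, e}
Tree: B1–B2, B2–B3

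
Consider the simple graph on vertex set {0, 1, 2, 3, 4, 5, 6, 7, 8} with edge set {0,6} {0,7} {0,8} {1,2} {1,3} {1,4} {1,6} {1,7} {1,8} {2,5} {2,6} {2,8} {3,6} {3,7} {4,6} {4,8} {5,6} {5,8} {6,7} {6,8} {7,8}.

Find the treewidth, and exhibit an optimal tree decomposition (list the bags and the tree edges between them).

Each bag holds 4 vertices, so the decomposition has width 3, which upper-bounds the treewidth. On the other hand G contains the 4-clique {0, 6, 7, 8}. A clique must lie in a single bag of any decomposition, so no decomposition can have width below 3. Hence tw(G) = 3 exactly.

Treewidth 3.
Bags: B1 = {1, 2, 6, 8}  B2 = {1, 4, 6, 8}  B3 = {2, 5, 6, 8}  B4 = {1, 6, 7, 8}  B5 = {1, 3, 6, 7}  B6 = {0, 6, 7, 8}
Tree: B1–B2, B1–B3, B1–B4, B4–B5, B4–B6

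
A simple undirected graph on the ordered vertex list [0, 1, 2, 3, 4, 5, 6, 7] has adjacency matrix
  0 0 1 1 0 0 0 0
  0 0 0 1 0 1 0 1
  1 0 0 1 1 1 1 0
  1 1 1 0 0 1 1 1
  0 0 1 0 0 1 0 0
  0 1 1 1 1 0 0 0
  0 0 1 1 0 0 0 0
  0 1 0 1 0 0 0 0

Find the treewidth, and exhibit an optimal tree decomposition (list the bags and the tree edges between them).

Treewidth 2.
One optimal decomposition is:
Bags: B1 = {1, 3, 5}  B2 = {2, 3, 5}  B3 = {0, 2, 3}  B4 = {2, 3, 6}  B5 = {2, 4, 5}  B6 = {1, 3, 7}
Tree: B1–B2, B2–B3, B3–B4, B2–B5, B1–B6

Every bag has size at most 3, so the width is 3 − 1 = 2 and tw(G) ≤ 2. Conversely, {1, 3, 5} is a clique of size 3, and the vertices of any clique must share a bag in every tree decomposition; so some bag has ≥ 3 vertices and tw(G) ≥ 2. Therefore the treewidth is 2.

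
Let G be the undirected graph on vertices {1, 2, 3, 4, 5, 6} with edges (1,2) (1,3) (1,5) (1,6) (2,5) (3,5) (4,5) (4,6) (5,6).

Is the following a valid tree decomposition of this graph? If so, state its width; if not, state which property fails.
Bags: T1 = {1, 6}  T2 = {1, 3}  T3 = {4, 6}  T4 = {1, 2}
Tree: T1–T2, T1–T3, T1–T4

A tree decomposition must satisfy three properties: every vertex lies in some bag; for every edge, both endpoints lie together in some bag; and for every vertex, the bags containing it form a connected subtree. Here vertex 5 appears in no bag, so the decomposition is invalid.

No — vertex 5 appears in no bag.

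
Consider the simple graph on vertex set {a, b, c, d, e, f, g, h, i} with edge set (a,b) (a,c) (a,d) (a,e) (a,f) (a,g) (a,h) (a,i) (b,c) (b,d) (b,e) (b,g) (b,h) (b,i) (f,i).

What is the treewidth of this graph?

2

A width-2 tree decomposition is:
Bags: B1 = {a, b, g}  B2 = {a, b, c}  B3 = {a, b, i}  B4 = {a, f, i}  B5 = {a, b, e}  B6 = {a, b, h}  B7 = {a, b, d}
Tree: B1–B2, B1–B3, B3–B4, B1–B5, B3–B6, B6–B7
The largest bag has 3 vertices, giving width 2; this decomposition certifies tw(G) ≤ 2. For the lower bound, the 3 vertices {a, f, i} are pairwise adjacent, and any tree decomposition puts a clique entirely inside one bag — forcing width ≥ 2. Therefore the treewidth is 2.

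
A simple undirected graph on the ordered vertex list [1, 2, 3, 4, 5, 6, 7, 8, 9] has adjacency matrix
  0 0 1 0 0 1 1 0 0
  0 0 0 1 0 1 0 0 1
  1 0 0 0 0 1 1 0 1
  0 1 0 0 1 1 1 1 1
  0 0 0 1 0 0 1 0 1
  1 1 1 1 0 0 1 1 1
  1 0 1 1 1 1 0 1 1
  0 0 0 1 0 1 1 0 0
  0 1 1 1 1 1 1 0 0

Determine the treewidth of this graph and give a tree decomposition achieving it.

Treewidth 3.
One optimal decomposition is:
Bags: B1 = {4, 6, 7, 9}  B2 = {3, 6, 7, 9}  B3 = {1, 3, 6, 7}  B4 = {4, 6, 7, 8}  B5 = {2, 4, 6, 9}  B6 = {4, 5, 7, 9}
Tree: B1–B2, B2–B3, B1–B4, B1–B5, B1–B6

The largest bag has 4 vertices, giving width 3; this decomposition certifies tw(G) ≤ 3. Conversely, {4, 5, 7, 9} is a clique of size 4, and the vertices of any clique must share a bag in every tree decomposition; so some bag has ≥ 4 vertices and tw(G) ≥ 3. Therefore the treewidth is 3.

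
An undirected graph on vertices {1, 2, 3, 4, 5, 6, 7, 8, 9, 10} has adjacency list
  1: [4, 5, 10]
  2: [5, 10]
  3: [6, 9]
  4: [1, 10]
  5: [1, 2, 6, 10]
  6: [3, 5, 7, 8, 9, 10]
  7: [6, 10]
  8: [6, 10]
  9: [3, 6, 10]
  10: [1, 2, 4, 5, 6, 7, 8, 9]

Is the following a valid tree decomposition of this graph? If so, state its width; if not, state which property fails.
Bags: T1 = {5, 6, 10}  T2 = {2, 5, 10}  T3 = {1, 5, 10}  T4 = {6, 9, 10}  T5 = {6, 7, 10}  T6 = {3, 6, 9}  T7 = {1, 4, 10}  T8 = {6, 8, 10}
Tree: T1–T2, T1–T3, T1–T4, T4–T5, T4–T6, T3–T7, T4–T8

Yes; width 2.

Vertex coverage: the bags together contain {1, 2, 3, 4, 5, 6, 7, 8, 9, 10}, the full vertex set. Edge coverage: each edge of G has both endpoints in at least one bag. Running intersection: for every vertex, the bags containing it form a connected subtree. All three properties hold, so this is a valid tree decomposition of width max|bag| − 1 = 2, and hence tw(G) ≤ 2.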